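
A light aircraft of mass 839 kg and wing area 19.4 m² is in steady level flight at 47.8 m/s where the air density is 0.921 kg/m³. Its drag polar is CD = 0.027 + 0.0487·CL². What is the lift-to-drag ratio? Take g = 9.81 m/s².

Level flight ⇒ L = W = m·g = 839 × 9.81 = 8230.6 N.
Dynamic pressure q = 0.5 × 0.921 × 47.8² = 1052 Pa.
Required CL = L/(qS) = 8230.6/(1052·19.4) = 0.4032.
CD = 0.027 + 0.0487 × 0.4032² = 0.03492.
L/D = CL/CD = 0.4032 / 0.03492 = 11.5

L/D = 11.5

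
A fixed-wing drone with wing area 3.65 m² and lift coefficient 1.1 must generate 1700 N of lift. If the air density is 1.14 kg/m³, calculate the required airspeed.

v = 27.3 m/s

L = ½ρv²S·CL ⇒ v = √(2L/(ρ·S·CL))
v = √(2 × 1700 / (1.14 × 3.65 × 1.1)) = √742.8 = 27.3 m/s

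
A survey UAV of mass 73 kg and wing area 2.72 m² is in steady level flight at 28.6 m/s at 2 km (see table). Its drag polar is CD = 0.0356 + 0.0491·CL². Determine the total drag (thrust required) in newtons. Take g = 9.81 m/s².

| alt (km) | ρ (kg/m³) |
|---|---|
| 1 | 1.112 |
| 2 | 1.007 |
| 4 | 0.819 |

D = 62.4 N

At 2 km, from the table: ρ = 1.007 kg/m³.
Level flight ⇒ L = W = m·g = 73 × 9.81 = 716.13 N.
Dynamic pressure q = 0.5 × 1.007 × 28.6² = 411.8 Pa.
CL = W/(q·S) = 716.13 / (411.8 × 2.72) = 0.6393.
CD = 0.0356 + 0.0491 × 0.6393² = 0.05567.
D = q·S·CD = 411.8 × 2.72 × 0.05567 = 62.36 N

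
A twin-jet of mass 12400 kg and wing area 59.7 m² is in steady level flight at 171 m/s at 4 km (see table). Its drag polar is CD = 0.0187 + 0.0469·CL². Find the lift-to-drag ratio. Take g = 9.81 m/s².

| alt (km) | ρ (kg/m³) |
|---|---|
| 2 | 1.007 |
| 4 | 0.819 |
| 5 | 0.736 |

L/D = 8.48

At 4 km, from the table: ρ = 0.819 kg/m³.
In steady level flight, lift balances weight: W = mg = 12400 × 9.81 = 1.2164×10^5 N.
Dynamic pressure q = 0.5 × 0.819 × 171² = 11970 Pa.
CL = W/(q·S) = 1.2164×10^5 / (11970 × 59.7) = 0.1702.
CD = 0.0187 + 0.0469 × 0.1702² = 0.02006.
L/D = CL/CD = 0.1702 / 0.02006 = 8.48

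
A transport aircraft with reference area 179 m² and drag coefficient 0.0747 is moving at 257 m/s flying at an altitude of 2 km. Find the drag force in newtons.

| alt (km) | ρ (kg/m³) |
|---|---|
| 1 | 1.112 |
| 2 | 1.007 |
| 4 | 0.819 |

At 2 km, from the table: ρ = 1.007 kg/m³.
Dynamic pressure q = ½ρv² = ½ × 1.007 × 257² = 33260 Pa.
D = q·S·CD = 33260 × 179 × 0.0747 = 4.45×10^5 N ≈ 445 kN

D = 4.45×10^5 N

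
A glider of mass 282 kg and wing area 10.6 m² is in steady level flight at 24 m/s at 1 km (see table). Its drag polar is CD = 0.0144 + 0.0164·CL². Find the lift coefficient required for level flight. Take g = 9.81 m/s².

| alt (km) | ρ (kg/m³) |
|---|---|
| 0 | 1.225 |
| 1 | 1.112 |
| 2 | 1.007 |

CL = 0.815

At 1 km, from the table: ρ = 1.112 kg/m³.
In steady level flight, lift balances weight: W = mg = 282 × 9.81 = 2766.4 N.
q = ½ρv² = ½ × 1.112 × 24² = 320.3 Pa.
CL = W/(q·S) = 2766.4 / (320.3 × 10.6) = 0.8149.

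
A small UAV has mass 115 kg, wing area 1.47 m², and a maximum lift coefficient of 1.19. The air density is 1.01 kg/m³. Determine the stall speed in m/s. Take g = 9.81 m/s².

Weight W = mg = 115 × 9.81 = 1128 N.
From L = ½ρV²S·CL,max = W: V_stall = √(2W/(ρSCL,max)) = √(2·1128/(1.01·1.47·1.19))
V_stall = √1277 = 35.7 m/s

V_stall = 35.7 m/s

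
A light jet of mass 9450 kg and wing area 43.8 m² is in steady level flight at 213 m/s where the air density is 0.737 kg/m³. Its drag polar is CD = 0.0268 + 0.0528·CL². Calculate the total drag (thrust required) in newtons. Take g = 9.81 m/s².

D = 20200 N

In steady level flight, lift balances weight: W = mg = 9450 × 9.81 = 92704 N.
q = ½ρv² = ½ × 0.737 × 213² = 16720 Pa.
CL = 2W/(ρv²S) = 2×92704/(0.737×213²×43.8) = 0.1266.
CD = 0.0268 + 0.0528 × 0.1266² = 0.02765.
D = q·S·CD = 16720 × 43.8 × 0.02765 = 20240 N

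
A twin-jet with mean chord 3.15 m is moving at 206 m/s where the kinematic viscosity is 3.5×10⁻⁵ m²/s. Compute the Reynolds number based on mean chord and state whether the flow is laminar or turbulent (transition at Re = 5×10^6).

Re = 1.85×10^7 (turbulent)

Re = v·c/ν = 206 × 3.15 / (3.5×10⁻⁵) = 1.85×10^7
Since 1.85×10^7 > 5×10^6, the flow is turbulent.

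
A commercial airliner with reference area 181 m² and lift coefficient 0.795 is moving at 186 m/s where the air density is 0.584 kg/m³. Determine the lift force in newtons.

L = 1.45×10^6 N

L = ½ρv²S·CL = ½ × 0.584 × 186² × 181 × 0.795 = 1.45×10^6 N ≈ 1450 kN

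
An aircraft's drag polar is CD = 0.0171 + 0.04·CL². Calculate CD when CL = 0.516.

CD = 0.0171 + 0.04 × 0.516² = 0.0171 + 0.01065 = 0.0278

CD = 0.0278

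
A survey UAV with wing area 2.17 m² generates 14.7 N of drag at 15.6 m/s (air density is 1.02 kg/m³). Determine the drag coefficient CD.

From D = ½ρv²S·CD, rearranging gives CD = 2D/(ρv²S).
CD = 2 × 14.7 / (1.02 × 15.6² × 2.17) = 0.0546

CD = 0.0546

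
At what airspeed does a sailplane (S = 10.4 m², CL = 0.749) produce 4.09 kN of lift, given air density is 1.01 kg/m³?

v = 32.2 m/s

L = ½ρv²S·CL ⇒ v = √(2L/(ρ·S·CL))
v = √(2 × 4090 / (1.01 × 10.4 × 0.749)) = √1040 = 32.2 m/s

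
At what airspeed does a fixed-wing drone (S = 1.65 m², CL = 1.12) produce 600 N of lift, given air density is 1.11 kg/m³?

L = ½ρv²S·CL ⇒ v = √(2L/(ρ·S·CL))
v = √(2 × 600 / (1.11 × 1.65 × 1.12)) = √585 = 24.2 m/s

v = 24.2 m/s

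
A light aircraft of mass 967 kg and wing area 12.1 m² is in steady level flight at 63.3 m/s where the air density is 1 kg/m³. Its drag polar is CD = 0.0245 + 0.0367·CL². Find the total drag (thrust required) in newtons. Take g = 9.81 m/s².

In steady level flight, lift balances weight: W = mg = 967 × 9.81 = 9486.3 N.
q = ½ρv² = ½ × 1 × 63.3² = 2003 Pa.
CL = 2W/(ρv²S) = 2×9486.3/(1×63.3²×12.1) = 0.3913.
CD = 0.0245 + 0.0367 × 0.3913² = 0.03012.
D = q·S·CD = 2003 × 12.1 × 0.03012 = 730.2 N

D = 730 N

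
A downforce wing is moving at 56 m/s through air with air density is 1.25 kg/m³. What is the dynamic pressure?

q = ½ρv² = ½ × 1.25 × 56² = 1960 Pa

q = 1960 Pa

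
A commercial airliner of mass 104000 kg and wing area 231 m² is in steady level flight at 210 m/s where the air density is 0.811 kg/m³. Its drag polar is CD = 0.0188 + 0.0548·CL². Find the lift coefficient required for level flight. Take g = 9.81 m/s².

In steady level flight, lift balances weight: W = mg = 104000 × 9.81 = 1.0202×10^6 N.
q = ½ρv² = ½ × 0.811 × 210² = 17880 Pa.
CL = 2W/(ρv²S) = 2×1.0202×10^6/(0.811×210²×231) = 0.247.

CL = 0.247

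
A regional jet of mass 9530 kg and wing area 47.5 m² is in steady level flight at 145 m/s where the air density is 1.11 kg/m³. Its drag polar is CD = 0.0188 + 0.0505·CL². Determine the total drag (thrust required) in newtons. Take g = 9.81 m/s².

In steady level flight, lift balances weight: W = mg = 9530 × 9.81 = 93489 N.
q = ½ρv² = ½ × 1.11 × 145² = 11670 Pa.
CL = W/(q·S) = 93489 / (11670 × 47.5) = 0.1687.
CD = 0.0188 + 0.0505 × 0.1687² = 0.02024.
D = q·S·CD = 11670 × 47.5 × 0.02024 = 11220 N

D = 11200 N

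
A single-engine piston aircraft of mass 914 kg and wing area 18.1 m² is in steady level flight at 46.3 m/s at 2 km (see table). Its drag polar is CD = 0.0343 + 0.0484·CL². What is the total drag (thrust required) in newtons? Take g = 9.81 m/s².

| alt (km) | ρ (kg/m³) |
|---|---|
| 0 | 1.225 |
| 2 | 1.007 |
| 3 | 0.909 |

At 2 km, from the table: ρ = 1.007 kg/m³.
Weight W = mg = 914 × 9.81 = 8966.3 N; in level flight L = W.
Dynamic pressure q = 0.5 × 1.007 × 46.3² = 1079 Pa.
CL = 2W/(ρv²S) = 2×8966.3/(1.007×46.3²×18.1) = 0.459.
CD = 0.0343 + 0.0484 × 0.459² = 0.0445.
D = q·S·CD = 1079 × 18.1 × 0.0445 = 869.3 N

D = 869 N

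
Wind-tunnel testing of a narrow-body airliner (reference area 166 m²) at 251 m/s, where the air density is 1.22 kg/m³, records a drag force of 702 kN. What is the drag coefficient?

CD = 0.11

From D = ½ρv²S·CD, rearranging gives CD = 2D/(ρv²S).
CD = 2 × 7.02×10^5 / (1.22 × 251² × 166) = 0.11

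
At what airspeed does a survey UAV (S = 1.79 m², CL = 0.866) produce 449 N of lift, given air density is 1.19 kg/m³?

v = 22.1 m/s

L = ½ρv²S·CL ⇒ v = √(2L/(ρ·S·CL))
v = √(2 × 449 / (1.19 × 1.79 × 0.866)) = √486.8 = 22.1 m/s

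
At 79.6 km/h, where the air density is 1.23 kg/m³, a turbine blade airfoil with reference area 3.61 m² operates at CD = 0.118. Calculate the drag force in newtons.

Convert speed: v = 79.6 km/h ÷ 3.6 = 22.11 m/s.
D = ½ρv²S·CD = ½ × 1.23 × 22.11² × 3.61 × 0.118 = 128 N

D = 128 N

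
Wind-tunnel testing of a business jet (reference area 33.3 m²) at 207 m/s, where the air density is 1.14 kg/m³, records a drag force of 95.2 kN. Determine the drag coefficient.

CD = 0.117

From D = ½ρv²S·CD, rearranging gives CD = 2D/(ρv²S).
CD = 2 × 95200 / (1.14 × 207² × 33.3) = 0.117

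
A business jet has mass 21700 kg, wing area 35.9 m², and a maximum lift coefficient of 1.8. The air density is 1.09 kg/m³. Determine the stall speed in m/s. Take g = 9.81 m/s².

Stall occurs when L = W at CL,max. W = mg = 21700 × 9.81 = 2.129×10^5 N.
From L = ½ρV²S·CL,max = W: V_stall = √(2W/(ρSCL,max)) = √(2·2.129×10^5/(1.09·35.9·1.8))
V_stall = √6045 = 77.7 m/s

V_stall = 77.7 m/s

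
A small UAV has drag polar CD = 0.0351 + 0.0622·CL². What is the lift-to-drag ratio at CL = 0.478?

L/D = 9.69

CD = 0.0351 + 0.0622 × 0.478² = 0.04931
L/D = CL/CD = 0.478 / 0.04931 = 9.69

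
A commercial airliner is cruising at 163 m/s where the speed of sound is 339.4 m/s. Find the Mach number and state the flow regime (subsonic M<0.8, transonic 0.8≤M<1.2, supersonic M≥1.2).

M = v/a = 163 / 339.4 = 0.48
M = 0.48 → subsonic.

M = 0.48 (subsonic)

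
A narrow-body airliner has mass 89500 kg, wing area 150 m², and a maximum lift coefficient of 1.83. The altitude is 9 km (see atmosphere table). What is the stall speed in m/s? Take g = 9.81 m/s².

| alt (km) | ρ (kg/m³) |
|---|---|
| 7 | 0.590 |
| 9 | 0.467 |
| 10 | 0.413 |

V_stall = 117 m/s

At 9 km, from the table: ρ = 0.467 kg/m³.
Stall occurs when L = W at CL,max. W = mg = 89500 × 9.81 = 8.78×10^5 N.
V_stall = √(2W/(ρ·S·CL,max)) = √(2 × 8.78×10^5 / (0.467 × 150 × 1.83))
V_stall = √13700 = 117 m/s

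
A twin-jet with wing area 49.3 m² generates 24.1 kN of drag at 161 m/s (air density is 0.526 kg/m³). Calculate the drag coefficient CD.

CD = 0.0717

From D = ½ρv²S·CD, rearranging gives CD = 2D/(ρv²S).
CD = 2 × 24100 / (0.526 × 161² × 49.3) = 0.0717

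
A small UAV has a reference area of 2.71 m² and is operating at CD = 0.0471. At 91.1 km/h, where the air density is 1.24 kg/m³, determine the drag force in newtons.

Convert speed: v = 91.1 km/h ÷ 3.6 = 25.31 m/s.
Dynamic pressure q = ½ρv² = ½ × 1.24 × 25.31² = 397 Pa.
D = q·S·CD = 397 × 2.71 × 0.0471 = 50.7 N

D = 50.7 N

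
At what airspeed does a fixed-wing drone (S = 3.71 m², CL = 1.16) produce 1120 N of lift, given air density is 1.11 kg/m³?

L = ½ρv²S·CL ⇒ v = √(2L/(ρ·S·CL))
v = √(2 × 1120 / (1.11 × 3.71 × 1.16)) = √468.9 = 21.7 m/s

v = 21.7 m/s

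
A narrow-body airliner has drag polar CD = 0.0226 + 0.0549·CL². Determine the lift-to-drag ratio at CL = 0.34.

L/D = 11.7

CD = 0.0226 + 0.0549 × 0.34² = 0.02895
L/D = CL/CD = 0.34 / 0.02895 = 11.7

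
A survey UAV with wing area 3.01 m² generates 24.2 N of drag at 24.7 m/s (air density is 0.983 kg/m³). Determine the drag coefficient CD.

CD = 0.0268

From D = ½ρv²S·CD, rearranging gives CD = 2D/(ρv²S).
CD = 2 × 24.2 / (0.983 × 24.7² × 3.01) = 0.0268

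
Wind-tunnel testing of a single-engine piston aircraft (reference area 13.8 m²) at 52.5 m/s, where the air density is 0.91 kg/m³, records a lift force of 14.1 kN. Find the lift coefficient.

CL = 0.815

From L = ½ρv²S·CL, rearranging gives CL = 2L/(ρv²S).
CL = 2 × 14100 / (0.91 × 52.5² × 13.8) = 0.815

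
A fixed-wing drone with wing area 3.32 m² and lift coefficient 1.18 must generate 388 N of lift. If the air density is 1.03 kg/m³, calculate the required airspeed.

v = 13.9 m/s

L = ½ρv²S·CL ⇒ v = √(2L/(ρ·S·CL))
v = √(2 × 388 / (1.03 × 3.32 × 1.18)) = √192.3 = 13.9 m/s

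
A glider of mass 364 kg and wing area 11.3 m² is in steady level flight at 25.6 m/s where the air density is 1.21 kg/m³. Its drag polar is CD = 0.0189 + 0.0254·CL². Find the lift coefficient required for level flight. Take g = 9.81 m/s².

Level flight ⇒ L = W = m·g = 364 × 9.81 = 3570.8 N.
q = ½ρv² = ½ × 1.21 × 25.6² = 396.5 Pa.
CL = 2W/(ρv²S) = 2×3570.8/(1.21×25.6²×11.3) = 0.797.

CL = 0.797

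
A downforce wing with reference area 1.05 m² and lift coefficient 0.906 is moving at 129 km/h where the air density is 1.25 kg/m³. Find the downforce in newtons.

Convert speed: v = 129 km/h ÷ 3.6 = 35.83 m/s.
L = ½ρv²S·CL = ½ × 1.25 × 35.83² × 1.05 × 0.906 = 763 N

L = 763 N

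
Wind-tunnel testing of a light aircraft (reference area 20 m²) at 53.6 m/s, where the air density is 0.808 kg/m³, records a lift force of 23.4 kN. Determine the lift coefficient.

From L = ½ρv²S·CL, rearranging gives CL = 2L/(ρv²S).
CL = 2 × 23400 / (0.808 × 53.6² × 20) = 1.01

CL = 1.01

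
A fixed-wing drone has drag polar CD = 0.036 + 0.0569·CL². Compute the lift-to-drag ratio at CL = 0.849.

L/D = 11

CD = 0.036 + 0.0569 × 0.849² = 0.07701
L/D = CL/CD = 0.849 / 0.07701 = 11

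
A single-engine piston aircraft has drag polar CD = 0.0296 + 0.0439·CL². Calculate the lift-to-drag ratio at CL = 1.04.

L/D = 13.5

CD = 0.0296 + 0.0439 × 1.04² = 0.07708
L/D = CL/CD = 1.04 / 0.07708 = 13.5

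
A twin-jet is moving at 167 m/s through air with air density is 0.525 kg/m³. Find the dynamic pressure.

q = ½ρv² = ½ × 0.525 × 167² = 7320 Pa

q = 7320 Pa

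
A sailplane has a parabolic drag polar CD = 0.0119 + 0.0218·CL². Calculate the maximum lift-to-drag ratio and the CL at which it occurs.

(L/D)max = 31, at CL = 0.739

For CD = CD0 + K·CL², (L/D)max occurs at CL* = √(CD0/K) and equals 1/(2√(K·CD0)).
(L/D)max = 1/(2√(0.0218 × 0.0119)) = 1/(2 × 0.01611) = 31
CL* = √(0.0119/0.0218) = 0.739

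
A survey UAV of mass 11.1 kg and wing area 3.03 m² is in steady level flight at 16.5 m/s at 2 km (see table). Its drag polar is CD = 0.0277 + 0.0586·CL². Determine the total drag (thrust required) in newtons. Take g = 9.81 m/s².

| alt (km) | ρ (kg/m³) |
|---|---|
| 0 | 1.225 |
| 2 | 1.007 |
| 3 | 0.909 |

At 2 km, from the table: ρ = 1.007 kg/m³.
Level flight ⇒ L = W = m·g = 11.1 × 9.81 = 108.89 N.
Dynamic pressure q = 0.5 × 1.007 × 16.5² = 137.1 Pa.
CL = 2W/(ρv²S) = 2×108.89/(1.007×16.5²×3.03) = 0.2622.
CD = 0.0277 + 0.0586 × 0.2622² = 0.03173.
D = q·S·CD = 137.1 × 3.03 × 0.03173 = 13.18 N

D = 13.2 N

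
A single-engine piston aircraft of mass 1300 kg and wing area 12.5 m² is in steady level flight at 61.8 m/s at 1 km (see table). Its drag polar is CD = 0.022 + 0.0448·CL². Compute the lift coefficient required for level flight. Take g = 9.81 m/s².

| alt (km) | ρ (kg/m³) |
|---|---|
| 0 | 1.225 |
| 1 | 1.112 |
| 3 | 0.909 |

CL = 0.48

At 1 km, from the table: ρ = 1.112 kg/m³.
Level flight ⇒ L = W = m·g = 1300 × 9.81 = 12753 N.
Dynamic pressure q = 0.5 × 1.112 × 61.8² = 2123 Pa.
CL = W/(q·S) = 12753 / (2123 × 12.5) = 0.4805.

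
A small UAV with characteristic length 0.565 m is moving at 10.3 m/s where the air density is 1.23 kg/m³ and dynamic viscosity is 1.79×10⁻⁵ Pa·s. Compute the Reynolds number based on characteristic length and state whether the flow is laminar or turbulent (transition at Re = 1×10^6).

Re = ρ·v·c/μ = 1.23 × 10.3 × 0.565 / (1.79×10⁻⁵) = 4×10^5
Since 4×10^5 < 1×10^6, the flow is laminar.

Re = 4×10^5 (laminar)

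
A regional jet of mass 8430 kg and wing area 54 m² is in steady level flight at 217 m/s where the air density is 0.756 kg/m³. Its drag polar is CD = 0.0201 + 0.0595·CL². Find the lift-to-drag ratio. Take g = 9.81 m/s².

Level flight ⇒ L = W = m·g = 8430 × 9.81 = 82698 N.
Dynamic pressure q = 0.5 × 0.756 × 217² = 17800 Pa.
Required CL = L/(qS) = 82698/(17800·54) = 0.08604.
CD = 0.0201 + 0.0595 × 0.08604² = 0.02054.
L/D = CL/CD = 0.08604 / 0.02054 = 4.19

L/D = 4.19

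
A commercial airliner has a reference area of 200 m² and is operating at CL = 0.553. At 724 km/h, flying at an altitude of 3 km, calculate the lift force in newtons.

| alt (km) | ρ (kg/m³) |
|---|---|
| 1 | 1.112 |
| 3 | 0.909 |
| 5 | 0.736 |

At 3 km, from the table: ρ = 0.909 kg/m³.
Convert speed: v = 724 km/h ÷ 3.6 = 201.1 m/s.
L = ½ρv²S·CL = ½ × 0.909 × 201.1² × 200 × 0.553 = 2.03×10^6 N ≈ 2030 kN

L = 2.03×10^6 N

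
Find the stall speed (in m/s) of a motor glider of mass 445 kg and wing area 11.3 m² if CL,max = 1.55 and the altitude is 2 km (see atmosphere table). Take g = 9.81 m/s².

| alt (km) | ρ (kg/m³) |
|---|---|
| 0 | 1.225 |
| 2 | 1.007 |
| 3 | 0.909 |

At 2 km, from the table: ρ = 1.007 kg/m³.
Stall occurs when L = W at CL,max. W = mg = 445 × 9.81 = 4365 N.
From L = ½ρV²S·CL,max = W: V_stall = √(2W/(ρSCL,max)) = √(2·4365/(1.007·11.3·1.55))
V_stall = √495 = 22.2 m/s

V_stall = 22.2 m/s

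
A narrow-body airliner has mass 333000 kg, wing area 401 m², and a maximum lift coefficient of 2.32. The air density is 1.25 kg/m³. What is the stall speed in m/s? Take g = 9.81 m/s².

Stall occurs when L = W at CL,max. W = mg = 333000 × 9.81 = 3.267×10^6 N.
From L = ½ρV²S·CL,max = W: V_stall = √(2W/(ρSCL,max)) = √(2·3.267×10^6/(1.25·401·2.32))
V_stall = √5618 = 75 m/s

V_stall = 75 m/s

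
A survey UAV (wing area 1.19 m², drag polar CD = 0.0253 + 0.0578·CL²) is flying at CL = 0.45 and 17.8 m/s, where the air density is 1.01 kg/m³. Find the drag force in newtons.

D = 7.05 N

CD = 0.0253 + 0.0578 × 0.45² = 0.037
D = ½ρv²S·CD = ½ × 1.01 × 17.8² × 1.19 × 0.037 = 7.05 N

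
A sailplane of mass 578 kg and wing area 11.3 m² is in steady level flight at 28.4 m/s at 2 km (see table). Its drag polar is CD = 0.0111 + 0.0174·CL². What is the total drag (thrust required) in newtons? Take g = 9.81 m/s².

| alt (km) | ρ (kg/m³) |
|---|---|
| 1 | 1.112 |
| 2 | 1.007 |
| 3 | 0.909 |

D = 173 N

At 2 km, from the table: ρ = 1.007 kg/m³.
Weight W = mg = 578 × 9.81 = 5670.2 N; in level flight L = W.
Dynamic pressure q = 0.5 × 1.007 × 28.4² = 406.1 Pa.
Required CL = L/(qS) = 5670.2/(406.1·11.3) = 1.236.
CD = 0.0111 + 0.0174 × 1.236² = 0.03767.
D = q·S·CD = 406.1 × 11.3 × 0.03767 = 172.8 N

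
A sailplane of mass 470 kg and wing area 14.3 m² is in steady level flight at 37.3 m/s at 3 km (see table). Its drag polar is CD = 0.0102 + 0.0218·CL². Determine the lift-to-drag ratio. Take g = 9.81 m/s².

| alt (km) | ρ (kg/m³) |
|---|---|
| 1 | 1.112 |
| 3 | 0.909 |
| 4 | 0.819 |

L/D = 32.1

At 3 km, from the table: ρ = 0.909 kg/m³.
Weight W = mg = 470 × 9.81 = 4610.7 N; in level flight L = W.
Dynamic pressure q = 0.5 × 0.909 × 37.3² = 632.3 Pa.
CL = 2W/(ρv²S) = 2×4610.7/(0.909×37.3²×14.3) = 0.5099.
CD = 0.0102 + 0.0218 × 0.5099² = 0.01587.
L/D = CL/CD = 0.5099 / 0.01587 = 32.1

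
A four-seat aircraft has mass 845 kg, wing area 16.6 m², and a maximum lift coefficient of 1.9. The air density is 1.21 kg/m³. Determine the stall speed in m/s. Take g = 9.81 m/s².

V_stall = 20.8 m/s

Weight W = mg = 845 × 9.81 = 8289 N.
From L = ½ρV²S·CL,max = W: V_stall = √(2W/(ρSCL,max)) = √(2·8289/(1.21·16.6·1.9))
V_stall = √434.4 = 20.8 m/s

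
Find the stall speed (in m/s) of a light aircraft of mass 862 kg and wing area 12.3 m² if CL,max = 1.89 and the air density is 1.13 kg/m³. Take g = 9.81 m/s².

At stall, lift equals weight: L = W = m·g = 862 × 9.81 = 8456 N.
From L = ½ρV²S·CL,max = W: V_stall = √(2W/(ρSCL,max)) = √(2·8456/(1.13·12.3·1.89))
V_stall = √643.8 = 25.4 m/s

V_stall = 25.4 m/s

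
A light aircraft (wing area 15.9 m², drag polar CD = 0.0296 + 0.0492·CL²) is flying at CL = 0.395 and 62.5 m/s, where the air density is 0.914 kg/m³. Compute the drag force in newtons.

D = 1060 N

CD = 0.0296 + 0.0492 × 0.395² = 0.03728
D = ½ρv²S·CD = ½ × 0.914 × 62.5² × 15.9 × 0.03728 = 1060 N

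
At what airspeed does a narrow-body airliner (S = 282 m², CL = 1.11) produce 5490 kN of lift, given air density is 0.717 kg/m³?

v = 221 m/s

L = ½ρv²S·CL ⇒ v = √(2L/(ρ·S·CL))
v = √(2 × 5.49×10^6 / (0.717 × 282 × 1.11)) = √48920 = 221 m/s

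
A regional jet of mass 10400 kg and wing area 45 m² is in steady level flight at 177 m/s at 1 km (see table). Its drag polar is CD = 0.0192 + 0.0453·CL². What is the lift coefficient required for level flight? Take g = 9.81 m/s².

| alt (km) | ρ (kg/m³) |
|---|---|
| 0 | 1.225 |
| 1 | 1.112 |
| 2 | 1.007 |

CL = 0.13

At 1 km, from the table: ρ = 1.112 kg/m³.
Weight W = mg = 10400 × 9.81 = 1.0202×10^5 N; in level flight L = W.
q = ½ρv² = ½ × 1.112 × 177² = 17420 Pa.
Required CL = L/(qS) = 1.0202×10^5/(17420·45) = 0.1302.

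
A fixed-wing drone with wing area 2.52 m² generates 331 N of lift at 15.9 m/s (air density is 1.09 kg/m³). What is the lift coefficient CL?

From L = ½ρv²S·CL, rearranging gives CL = 2L/(ρv²S).
CL = 2 × 331 / (1.09 × 15.9² × 2.52) = 0.953

CL = 0.953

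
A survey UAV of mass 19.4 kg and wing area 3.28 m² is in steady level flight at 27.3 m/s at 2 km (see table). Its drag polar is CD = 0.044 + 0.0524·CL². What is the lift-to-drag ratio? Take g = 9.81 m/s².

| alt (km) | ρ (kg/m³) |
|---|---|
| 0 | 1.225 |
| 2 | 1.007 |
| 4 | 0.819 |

L/D = 3.42

At 2 km, from the table: ρ = 1.007 kg/m³.
Level flight ⇒ L = W = m·g = 19.4 × 9.81 = 190.31 N.
Dynamic pressure q = 0.5 × 1.007 × 27.3² = 375.3 Pa.
CL = W/(q·S) = 190.31 / (375.3 × 3.28) = 0.1546.
CD = 0.044 + 0.0524 × 0.1546² = 0.04525.
L/D = CL/CD = 0.1546 / 0.04525 = 3.42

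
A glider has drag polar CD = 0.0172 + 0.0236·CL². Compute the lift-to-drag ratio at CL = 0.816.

L/D = 24.8

CD = 0.0172 + 0.0236 × 0.816² = 0.03291
L/D = CL/CD = 0.816 / 0.03291 = 24.8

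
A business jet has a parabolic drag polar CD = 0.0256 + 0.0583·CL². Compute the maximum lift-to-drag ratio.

For CD = CD0 + K·CL², (L/D)max occurs at CL* = √(CD0/K) and equals 1/(2√(K·CD0)).
(L/D)max = 1/(2√(0.0583 × 0.0256)) = 1/(2 × 0.03863) = 12.9

(L/D)max = 12.9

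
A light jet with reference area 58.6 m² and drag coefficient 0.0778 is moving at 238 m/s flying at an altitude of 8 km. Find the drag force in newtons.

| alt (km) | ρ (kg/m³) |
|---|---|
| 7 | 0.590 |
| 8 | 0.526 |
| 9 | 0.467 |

At 8 km, from the table: ρ = 0.526 kg/m³.
Dynamic pressure q = ½ρv² = ½ × 0.526 × 238² = 14900 Pa.
D = q·S·CD = 14900 × 58.6 × 0.0778 = 67900 N ≈ 67.9 kN

D = 67900 N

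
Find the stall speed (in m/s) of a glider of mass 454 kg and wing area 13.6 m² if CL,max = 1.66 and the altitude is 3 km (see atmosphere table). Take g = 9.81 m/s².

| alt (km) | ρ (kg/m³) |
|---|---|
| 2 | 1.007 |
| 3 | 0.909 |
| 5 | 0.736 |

At 3 km, from the table: ρ = 0.909 kg/m³.
At stall, lift equals weight: L = W = m·g = 454 × 9.81 = 4454 N.
From L = ½ρV²S·CL,max = W: V_stall = √(2W/(ρSCL,max)) = √(2·4454/(0.909·13.6·1.66))
V_stall = √434.1 = 20.8 m/s

V_stall = 20.8 m/s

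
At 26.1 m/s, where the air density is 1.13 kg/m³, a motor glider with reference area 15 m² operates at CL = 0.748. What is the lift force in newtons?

L = 4320 N

L = ½ρv²S·CL = ½ × 1.13 × 26.1² × 15 × 0.748 = 4320 N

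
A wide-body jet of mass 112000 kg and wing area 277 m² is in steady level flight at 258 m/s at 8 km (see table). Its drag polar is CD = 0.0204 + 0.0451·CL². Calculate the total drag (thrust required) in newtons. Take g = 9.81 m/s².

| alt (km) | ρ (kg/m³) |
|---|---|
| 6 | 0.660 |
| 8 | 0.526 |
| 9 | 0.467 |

D = 1.1×10^5 N

At 8 km, from the table: ρ = 0.526 kg/m³.
In steady level flight, lift balances weight: W = mg = 112000 × 9.81 = 1.0987×10^6 N.
Dynamic pressure q = 0.5 × 0.526 × 258² = 17510 Pa.
CL = W/(q·S) = 1.0987×10^6 / (17510 × 277) = 0.2266.
CD = 0.0204 + 0.0451 × 0.2266² = 0.02272.
D = q·S·CD = 17510 × 277 × 0.02272 = 1.102×10^5 N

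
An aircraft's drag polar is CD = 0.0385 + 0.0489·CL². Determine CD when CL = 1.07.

CD = 0.0945

CD = 0.0385 + 0.0489 × 1.07² = 0.0385 + 0.05599 = 0.0945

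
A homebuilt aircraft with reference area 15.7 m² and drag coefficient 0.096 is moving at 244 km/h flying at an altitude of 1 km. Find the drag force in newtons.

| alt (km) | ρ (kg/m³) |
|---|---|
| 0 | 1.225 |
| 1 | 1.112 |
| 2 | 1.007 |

At 1 km, from the table: ρ = 1.112 kg/m³.
Convert speed: v = 244 km/h ÷ 3.6 = 67.78 m/s.
Dynamic pressure q = ½ρv² = ½ × 1.112 × 67.78² = 2554 Pa.
D = q·S·CD = 2554 × 15.7 × 0.096 = 3850 N

D = 3850 N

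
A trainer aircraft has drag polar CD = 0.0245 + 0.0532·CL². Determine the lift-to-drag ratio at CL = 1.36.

CD = 0.0245 + 0.0532 × 1.36² = 0.1229
L/D = CL/CD = 1.36 / 0.1229 = 11.1

L/D = 11.1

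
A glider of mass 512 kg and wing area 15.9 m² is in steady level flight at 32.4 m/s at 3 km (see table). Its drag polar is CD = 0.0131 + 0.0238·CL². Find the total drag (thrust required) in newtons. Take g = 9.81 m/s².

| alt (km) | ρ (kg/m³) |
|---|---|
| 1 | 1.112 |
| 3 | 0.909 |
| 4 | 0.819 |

At 3 km, from the table: ρ = 0.909 kg/m³.
Level flight ⇒ L = W = m·g = 512 × 9.81 = 5022.7 N.
Dynamic pressure q = 0.5 × 0.909 × 32.4² = 477.1 Pa.
CL = W/(q·S) = 5022.7 / (477.1 × 15.9) = 0.6621.
CD = 0.0131 + 0.0238 × 0.6621² = 0.02353.
D = q·S·CD = 477.1 × 15.9 × 0.02353 = 178.5 N

D = 179 N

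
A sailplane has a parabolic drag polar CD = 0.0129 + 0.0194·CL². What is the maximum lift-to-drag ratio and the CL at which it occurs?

(L/D)max = 31.6, at CL = 0.815

For CD = CD0 + K·CL², (L/D)max occurs at CL* = √(CD0/K) and equals 1/(2√(K·CD0)).
(L/D)max = 1/(2√(0.0194 × 0.0129)) = 1/(2 × 0.01582) = 31.6
CL* = √(0.0129/0.0194) = 0.815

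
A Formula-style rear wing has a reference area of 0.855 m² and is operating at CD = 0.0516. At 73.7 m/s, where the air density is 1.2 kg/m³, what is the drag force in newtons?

D = 144 N

D = ½ρv²S·CD = ½ × 1.2 × 73.7² × 0.855 × 0.0516 = 144 N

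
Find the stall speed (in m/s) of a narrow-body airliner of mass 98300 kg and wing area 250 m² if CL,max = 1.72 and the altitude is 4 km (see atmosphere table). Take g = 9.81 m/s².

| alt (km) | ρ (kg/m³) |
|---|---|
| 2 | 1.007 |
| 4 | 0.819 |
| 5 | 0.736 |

V_stall = 74 m/s

At 4 km, from the table: ρ = 0.819 kg/m³.
Weight W = mg = 98300 × 9.81 = 9.643×10^5 N.
From L = ½ρV²S·CL,max = W: V_stall = √(2W/(ρSCL,max)) = √(2·9.643×10^5/(0.819·250·1.72))
V_stall = √5476 = 74 m/s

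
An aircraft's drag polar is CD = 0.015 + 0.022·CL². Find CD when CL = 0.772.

CD = 0.0281

CD = 0.015 + 0.022 × 0.772² = 0.015 + 0.01311 = 0.0281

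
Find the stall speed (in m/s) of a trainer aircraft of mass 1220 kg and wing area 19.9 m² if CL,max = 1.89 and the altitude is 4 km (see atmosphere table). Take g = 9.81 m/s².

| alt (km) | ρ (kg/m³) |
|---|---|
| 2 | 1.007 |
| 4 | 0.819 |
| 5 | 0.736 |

V_stall = 27.9 m/s

At 4 km, from the table: ρ = 0.819 kg/m³.
Weight W = mg = 1220 × 9.81 = 11970 N.
From L = ½ρV²S·CL,max = W: V_stall = √(2W/(ρSCL,max)) = √(2·11970/(0.819·19.9·1.89))
V_stall = √777.1 = 27.9 m/s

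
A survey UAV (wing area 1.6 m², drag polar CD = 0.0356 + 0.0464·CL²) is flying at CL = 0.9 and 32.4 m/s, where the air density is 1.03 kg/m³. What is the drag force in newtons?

D = 63.3 N

CD = 0.0356 + 0.0464 × 0.9² = 0.07318
D = ½ρv²S·CD = ½ × 1.03 × 32.4² × 1.6 × 0.07318 = 63.3 N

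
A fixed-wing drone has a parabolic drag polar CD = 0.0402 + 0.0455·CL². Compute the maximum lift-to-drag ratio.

For CD = CD0 + K·CL², (L/D)max occurs at CL* = √(CD0/K) and equals 1/(2√(K·CD0)).
(L/D)max = 1/(2√(0.0455 × 0.0402)) = 1/(2 × 0.04277) = 11.7

(L/D)max = 11.7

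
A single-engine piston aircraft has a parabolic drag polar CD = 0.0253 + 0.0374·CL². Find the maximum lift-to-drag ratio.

(L/D)max = 16.3

For CD = CD0 + K·CL², (L/D)max occurs at CL* = √(CD0/K) and equals 1/(2√(K·CD0)).
(L/D)max = 1/(2√(0.0374 × 0.0253)) = 1/(2 × 0.03076) = 16.3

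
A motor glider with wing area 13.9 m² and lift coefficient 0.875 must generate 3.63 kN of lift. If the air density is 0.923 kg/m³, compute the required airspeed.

L = ½ρv²S·CL ⇒ v = √(2L/(ρ·S·CL))
v = √(2 × 3630 / (0.923 × 13.9 × 0.875)) = √646.7 = 25.4 m/s

v = 25.4 m/s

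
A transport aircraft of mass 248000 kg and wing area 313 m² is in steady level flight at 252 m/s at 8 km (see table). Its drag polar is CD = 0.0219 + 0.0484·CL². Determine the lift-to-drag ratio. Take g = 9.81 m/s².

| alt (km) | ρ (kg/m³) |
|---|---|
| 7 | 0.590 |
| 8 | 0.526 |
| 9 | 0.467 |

At 8 km, from the table: ρ = 0.526 kg/m³.
Weight W = mg = 248000 × 9.81 = 2.4329×10^6 N; in level flight L = W.
Dynamic pressure q = 0.5 × 0.526 × 252² = 16700 Pa.
Required CL = L/(qS) = 2.4329×10^6/(16700·313) = 0.4654.
CD = 0.0219 + 0.0484 × 0.4654² = 0.03238.
L/D = CL/CD = 0.4654 / 0.03238 = 14.4

L/D = 14.4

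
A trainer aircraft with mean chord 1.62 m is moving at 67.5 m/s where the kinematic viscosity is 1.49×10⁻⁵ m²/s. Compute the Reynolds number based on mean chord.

Re = 7.34×10^6

Re = v·c/ν = 67.5 × 1.62 / (1.49×10⁻⁵) = 7.34×10^6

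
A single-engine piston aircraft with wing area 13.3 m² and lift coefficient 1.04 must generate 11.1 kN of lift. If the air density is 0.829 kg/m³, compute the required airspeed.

v = 44 m/s

L = ½ρv²S·CL ⇒ v = √(2L/(ρ·S·CL))
v = √(2 × 11100 / (0.829 × 13.3 × 1.04)) = √1936 = 44 m/s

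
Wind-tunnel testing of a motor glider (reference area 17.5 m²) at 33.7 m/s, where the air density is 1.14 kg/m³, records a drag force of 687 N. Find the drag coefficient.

CD = 0.0606

From D = ½ρv²S·CD, rearranging gives CD = 2D/(ρv²S).
CD = 2 × 687 / (1.14 × 33.7² × 17.5) = 0.0606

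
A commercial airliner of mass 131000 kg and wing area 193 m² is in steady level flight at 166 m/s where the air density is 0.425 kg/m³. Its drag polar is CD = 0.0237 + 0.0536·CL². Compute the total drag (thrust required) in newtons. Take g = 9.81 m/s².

Weight W = mg = 131000 × 9.81 = 1.2851×10^6 N; in level flight L = W.
Dynamic pressure q = 0.5 × 0.425 × 166² = 5856 Pa.
CL = 2W/(ρv²S) = 2×1.2851×10^6/(0.425×166²×193) = 1.137.
CD = 0.0237 + 0.0536 × 1.137² = 0.09301.
D = q·S·CD = 5856 × 193 × 0.09301 = 1.051×10^5 N

D = 1.05×10^5 N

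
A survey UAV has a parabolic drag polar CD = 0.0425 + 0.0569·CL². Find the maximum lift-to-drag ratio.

For CD = CD0 + K·CL², (L/D)max occurs at CL* = √(CD0/K) and equals 1/(2√(K·CD0)).
(L/D)max = 1/(2√(0.0569 × 0.0425)) = 1/(2 × 0.04918) = 10.2

(L/D)max = 10.2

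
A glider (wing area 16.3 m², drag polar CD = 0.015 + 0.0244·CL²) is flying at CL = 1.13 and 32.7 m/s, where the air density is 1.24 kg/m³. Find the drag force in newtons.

D = 499 N

CD = 0.015 + 0.0244 × 1.13² = 0.04616
D = ½ρv²S·CD = ½ × 1.24 × 32.7² × 16.3 × 0.04616 = 499 N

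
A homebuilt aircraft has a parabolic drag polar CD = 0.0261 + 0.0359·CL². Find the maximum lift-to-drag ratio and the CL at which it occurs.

(L/D)max = 16.3, at CL = 0.853

For CD = CD0 + K·CL², (L/D)max occurs at CL* = √(CD0/K) and equals 1/(2√(K·CD0)).
(L/D)max = 1/(2√(0.0359 × 0.0261)) = 1/(2 × 0.03061) = 16.3
CL* = √(0.0261/0.0359) = 0.853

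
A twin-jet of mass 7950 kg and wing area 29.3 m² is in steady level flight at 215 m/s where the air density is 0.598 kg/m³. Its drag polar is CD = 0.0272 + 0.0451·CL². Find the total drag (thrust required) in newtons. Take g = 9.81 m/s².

Level flight ⇒ L = W = m·g = 7950 × 9.81 = 77990 N.
Dynamic pressure q = 0.5 × 0.598 × 215² = 13820 Pa.
Required CL = L/(qS) = 77990/(13820·29.3) = 0.1926.
CD = 0.0272 + 0.0451 × 0.1926² = 0.02887.
D = q·S·CD = 13820 × 29.3 × 0.02887 = 11690 N

D = 11700 N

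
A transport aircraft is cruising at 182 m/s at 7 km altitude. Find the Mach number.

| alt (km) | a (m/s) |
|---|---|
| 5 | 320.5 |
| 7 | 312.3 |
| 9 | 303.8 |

M = 0.583

At 7 km, from the table: a = 312.3 m/s.
M = v/a = 182 / 312.3 = 0.583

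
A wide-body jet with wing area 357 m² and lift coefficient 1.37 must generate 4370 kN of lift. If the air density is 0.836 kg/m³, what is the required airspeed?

L = ½ρv²S·CL ⇒ v = √(2L/(ρ·S·CL))
v = √(2 × 4.37×10^6 / (0.836 × 357 × 1.37)) = √21380 = 146 m/s

v = 146 m/s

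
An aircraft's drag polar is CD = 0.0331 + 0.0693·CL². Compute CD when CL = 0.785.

CD = 0.0331 + 0.0693 × 0.785² = 0.0331 + 0.0427 = 0.0758

CD = 0.0758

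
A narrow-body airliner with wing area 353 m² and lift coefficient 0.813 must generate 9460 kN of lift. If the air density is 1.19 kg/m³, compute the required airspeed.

L = ½ρv²S·CL ⇒ v = √(2L/(ρ·S·CL))
v = √(2 × 9.46×10^6 / (1.19 × 353 × 0.813)) = √55400 = 235 m/s

v = 235 m/s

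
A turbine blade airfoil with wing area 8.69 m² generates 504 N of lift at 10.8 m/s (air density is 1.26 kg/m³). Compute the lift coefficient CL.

From L = ½ρv²S·CL, rearranging gives CL = 2L/(ρv²S).
CL = 2 × 504 / (1.26 × 10.8² × 8.69) = 0.789

CL = 0.789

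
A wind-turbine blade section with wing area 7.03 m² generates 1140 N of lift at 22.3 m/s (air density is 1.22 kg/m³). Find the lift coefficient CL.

From L = ½ρv²S·CL, rearranging gives CL = 2L/(ρv²S).
CL = 2 × 1140 / (1.22 × 22.3² × 7.03) = 0.535

CL = 0.535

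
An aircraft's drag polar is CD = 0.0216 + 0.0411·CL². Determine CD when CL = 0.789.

CD = 0.0472

CD = 0.0216 + 0.0411 × 0.789² = 0.0216 + 0.02559 = 0.0472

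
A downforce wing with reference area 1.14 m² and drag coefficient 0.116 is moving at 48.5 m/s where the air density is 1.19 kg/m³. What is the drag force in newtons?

D = 185 N

Dynamic pressure q = ½ρv² = ½ × 1.19 × 48.5² = 1400 Pa.
D = q·S·CD = 1400 × 1.14 × 0.116 = 185 N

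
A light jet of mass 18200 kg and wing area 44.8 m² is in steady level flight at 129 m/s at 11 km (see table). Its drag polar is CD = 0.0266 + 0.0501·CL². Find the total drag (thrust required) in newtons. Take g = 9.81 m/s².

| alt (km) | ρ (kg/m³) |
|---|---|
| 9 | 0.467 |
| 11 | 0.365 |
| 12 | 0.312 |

At 11 km, from the table: ρ = 0.365 kg/m³.
Level flight ⇒ L = W = m·g = 18200 × 9.81 = 1.7854×10^5 N.
q = ½ρv² = ½ × 0.365 × 129² = 3037 Pa.
CL = W/(q·S) = 1.7854×10^5 / (3037 × 44.8) = 1.312.
CD = 0.0266 + 0.0501 × 1.312² = 0.1129.
D = q·S·CD = 3037 × 44.8 × 0.1129 = 15360 N

D = 15400 N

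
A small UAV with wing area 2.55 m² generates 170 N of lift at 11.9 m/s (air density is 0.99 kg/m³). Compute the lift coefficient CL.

From L = ½ρv²S·CL, rearranging gives CL = 2L/(ρv²S).
CL = 2 × 170 / (0.99 × 11.9² × 2.55) = 0.951

CL = 0.951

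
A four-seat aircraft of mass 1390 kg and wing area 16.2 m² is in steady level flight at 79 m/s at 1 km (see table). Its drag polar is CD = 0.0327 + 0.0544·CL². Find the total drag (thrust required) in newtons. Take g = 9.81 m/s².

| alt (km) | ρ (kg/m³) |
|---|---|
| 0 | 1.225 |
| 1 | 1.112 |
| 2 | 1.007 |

D = 2020 N

At 1 km, from the table: ρ = 1.112 kg/m³.
Weight W = mg = 1390 × 9.81 = 13636 N; in level flight L = W.
q = ½ρv² = ½ × 1.112 × 79² = 3470 Pa.
Required CL = L/(qS) = 13636/(3470·16.2) = 0.2426.
CD = 0.0327 + 0.0544 × 0.2426² = 0.0359.
D = q·S·CD = 3470 × 16.2 × 0.0359 = 2018 N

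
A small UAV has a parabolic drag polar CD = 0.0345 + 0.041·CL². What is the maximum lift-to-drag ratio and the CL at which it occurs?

For CD = CD0 + K·CL², (L/D)max occurs at CL* = √(CD0/K) and equals 1/(2√(K·CD0)).
(L/D)max = 1/(2√(0.041 × 0.0345)) = 1/(2 × 0.03761) = 13.3
CL* = √(0.0345/0.041) = 0.917

(L/D)max = 13.3, at CL = 0.917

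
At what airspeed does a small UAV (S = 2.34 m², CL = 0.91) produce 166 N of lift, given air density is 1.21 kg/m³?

L = ½ρv²S·CL ⇒ v = √(2L/(ρ·S·CL))
v = √(2 × 166 / (1.21 × 2.34 × 0.91)) = √128.9 = 11.4 m/s

v = 11.4 m/s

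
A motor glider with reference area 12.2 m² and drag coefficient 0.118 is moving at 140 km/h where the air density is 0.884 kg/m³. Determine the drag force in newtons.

D = 962 N

Convert speed: v = 140 km/h ÷ 3.6 = 38.89 m/s.
D = ½ρv²S·CD = ½ × 0.884 × 38.89² × 12.2 × 0.118 = 962 N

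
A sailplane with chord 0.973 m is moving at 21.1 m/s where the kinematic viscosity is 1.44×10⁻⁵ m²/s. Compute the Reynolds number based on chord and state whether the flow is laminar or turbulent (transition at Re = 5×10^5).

Re = v·c/ν = 21.1 × 0.973 / (1.44×10⁻⁵) = 1.43×10^6
Since 1.43×10^6 > 5×10^5, the flow is turbulent.

Re = 1.43×10^6 (turbulent)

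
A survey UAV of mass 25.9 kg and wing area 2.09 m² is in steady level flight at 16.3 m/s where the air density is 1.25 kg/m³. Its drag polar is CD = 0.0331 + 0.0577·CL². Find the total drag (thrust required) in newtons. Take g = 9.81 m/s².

D = 22.2 N

In steady level flight, lift balances weight: W = mg = 25.9 × 9.81 = 254.08 N.
Dynamic pressure q = 0.5 × 1.25 × 16.3² = 166.1 Pa.
Required CL = L/(qS) = 254.08/(166.1·2.09) = 0.7321.
CD = 0.0331 + 0.0577 × 0.7321² = 0.06403.
D = q·S·CD = 166.1 × 2.09 × 0.06403 = 22.22 N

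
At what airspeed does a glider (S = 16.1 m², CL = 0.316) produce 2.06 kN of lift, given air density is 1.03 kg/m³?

v = 28 m/s

L = ½ρv²S·CL ⇒ v = √(2L/(ρ·S·CL))
v = √(2 × 2060 / (1.03 × 16.1 × 0.316)) = √786.2 = 28 m/s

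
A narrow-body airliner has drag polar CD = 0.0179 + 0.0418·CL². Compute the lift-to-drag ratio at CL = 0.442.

CD = 0.0179 + 0.0418 × 0.442² = 0.02607
L/D = CL/CD = 0.442 / 0.02607 = 17

L/D = 17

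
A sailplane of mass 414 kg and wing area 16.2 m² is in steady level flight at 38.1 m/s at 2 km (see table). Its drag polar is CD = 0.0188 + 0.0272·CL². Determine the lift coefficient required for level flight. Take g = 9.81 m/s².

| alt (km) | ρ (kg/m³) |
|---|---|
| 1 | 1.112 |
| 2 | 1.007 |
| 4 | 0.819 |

CL = 0.343

At 2 km, from the table: ρ = 1.007 kg/m³.
Level flight ⇒ L = W = m·g = 414 × 9.81 = 4061.3 N.
Dynamic pressure q = 0.5 × 1.007 × 38.1² = 730.9 Pa.
CL = 2W/(ρv²S) = 2×4061.3/(1.007×38.1²×16.2) = 0.343.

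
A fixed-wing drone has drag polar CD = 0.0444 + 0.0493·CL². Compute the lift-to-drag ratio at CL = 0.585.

CD = 0.0444 + 0.0493 × 0.585² = 0.06127
L/D = CL/CD = 0.585 / 0.06127 = 9.55

L/D = 9.55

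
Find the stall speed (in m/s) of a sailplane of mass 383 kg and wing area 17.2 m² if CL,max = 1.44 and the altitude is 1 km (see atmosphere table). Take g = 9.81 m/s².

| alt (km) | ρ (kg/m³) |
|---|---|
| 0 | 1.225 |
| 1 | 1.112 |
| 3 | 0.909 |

At 1 km, from the table: ρ = 1.112 kg/m³.
Weight W = mg = 383 × 9.81 = 3757 N.
From L = ½ρV²S·CL,max = W: V_stall = √(2W/(ρSCL,max)) = √(2·3757/(1.112·17.2·1.44))
V_stall = √272.8 = 16.5 m/s

V_stall = 16.5 m/s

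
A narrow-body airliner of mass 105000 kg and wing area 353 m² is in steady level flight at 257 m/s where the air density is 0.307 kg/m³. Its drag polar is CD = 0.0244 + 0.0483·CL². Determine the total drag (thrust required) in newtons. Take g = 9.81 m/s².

D = 1.02×10^5 N

Level flight ⇒ L = W = m·g = 105000 × 9.81 = 1.03×10^6 N.
q = ½ρv² = ½ × 0.307 × 257² = 10140 Pa.
CL = W/(q·S) = 1.03×10^6 / (10140 × 353) = 0.2878.
CD = 0.0244 + 0.0483 × 0.2878² = 0.0284.
D = q·S·CD = 10140 × 353 × 0.0284 = 1.016×10^5 N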